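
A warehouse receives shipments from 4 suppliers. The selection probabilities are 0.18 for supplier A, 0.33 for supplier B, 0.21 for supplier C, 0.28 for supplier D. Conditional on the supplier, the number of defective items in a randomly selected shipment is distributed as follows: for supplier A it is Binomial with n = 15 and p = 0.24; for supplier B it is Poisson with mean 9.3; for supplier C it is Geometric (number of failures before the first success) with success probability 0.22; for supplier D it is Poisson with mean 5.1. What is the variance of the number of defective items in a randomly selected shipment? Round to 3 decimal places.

14.484

Per component, A: μ=3.6, E[X²]=15.696; B: μ=9.3, E[X²]=95.79; C: μ=3.54545, E[X²]=28.686; D: μ=5.1, E[X²]=31.11.
E[X] = 0.18·3.6 + 0.33·9.3 + 0.21·3.54545 + 0.28·5.1 = 5.88955.
E[X²] = 0.18·15.696 + 0.33·95.79 + 0.21·28.686 + 0.28·31.11 = 49.1708.
Var(X) = E[X²] − (E[X])² = 49.1708 − 34.6867 = 14.4841.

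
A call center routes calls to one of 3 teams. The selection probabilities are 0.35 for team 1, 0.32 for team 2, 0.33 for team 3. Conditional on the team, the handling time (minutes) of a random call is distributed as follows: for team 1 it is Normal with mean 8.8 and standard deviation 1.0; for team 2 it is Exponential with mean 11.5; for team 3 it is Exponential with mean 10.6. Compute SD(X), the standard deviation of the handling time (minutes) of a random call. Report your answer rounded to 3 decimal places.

Per component, 1: μ=8.8, E[X²]=78.44; 2: μ=11.5, E[X²]=264.5; 3: μ=10.6, E[X²]=224.72.
E[X] = 0.35·8.8 + 0.32·11.5 + 0.33·10.6 = 10.258.
E[X²] = 0.35·78.44 + 0.32·264.5 + 0.33·224.72 = 186.252.
Var(X) = E[X²] − (E[X])² = 186.252 − 105.227 = 81.025.
SD(X) = √81.025 = 9.00139.

9.001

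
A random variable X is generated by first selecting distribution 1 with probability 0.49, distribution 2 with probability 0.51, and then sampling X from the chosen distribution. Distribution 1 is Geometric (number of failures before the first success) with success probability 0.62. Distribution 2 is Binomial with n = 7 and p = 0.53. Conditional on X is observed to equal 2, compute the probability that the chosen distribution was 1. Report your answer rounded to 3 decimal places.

Likelihoods P(X=2 | ·): 1: 0.089528; 2: 0.135288.
Posterior ∝ prior × likelihood. Numerator for 1: 0.49·0.089528 = 0.0438687.
Normalizing constant: 0.49·0.089528 + 0.51·0.135288 = 0.112866.
P(1 | observation) = 0.0438687 / 0.112866 = 0.38868.

0.389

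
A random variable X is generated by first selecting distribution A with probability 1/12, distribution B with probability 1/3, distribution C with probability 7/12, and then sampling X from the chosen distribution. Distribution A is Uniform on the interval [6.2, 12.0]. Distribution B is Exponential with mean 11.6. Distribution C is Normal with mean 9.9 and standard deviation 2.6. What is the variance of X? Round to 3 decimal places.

Per component, A: μ=9.1, E[X²]=85.6133; B: μ=11.6, E[X²]=269.12; C: μ=9.9, E[X²]=104.77.
E[X] = 0.0833333·9.1 + 0.333333·11.6 + 0.583333·9.9 = 10.4.
E[X²] = 0.0833333·85.6133 + 0.333333·269.12 + 0.583333·104.77 = 157.957.
Var(X) = E[X²] − (E[X])² = 157.957 − 108.16 = 49.7969.

49.797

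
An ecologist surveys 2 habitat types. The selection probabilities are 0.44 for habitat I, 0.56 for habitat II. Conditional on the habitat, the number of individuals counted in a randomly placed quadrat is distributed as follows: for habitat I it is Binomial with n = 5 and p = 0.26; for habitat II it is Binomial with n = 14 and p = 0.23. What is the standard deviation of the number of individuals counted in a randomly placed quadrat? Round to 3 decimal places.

1.649

Per component, I: μ=1.3, E[X²]=2.652; II: μ=3.22, E[X²]=12.8478.
E[X] = 0.44·1.3 + 0.56·3.22 = 2.3752.
E[X²] = 0.44·2.652 + 0.56·12.8478 = 8.36165.
Var(X) = E[X²] − (E[X])² = 8.36165 − 5.64158 = 2.72007.
SD(X) = √2.72007 = 1.64926.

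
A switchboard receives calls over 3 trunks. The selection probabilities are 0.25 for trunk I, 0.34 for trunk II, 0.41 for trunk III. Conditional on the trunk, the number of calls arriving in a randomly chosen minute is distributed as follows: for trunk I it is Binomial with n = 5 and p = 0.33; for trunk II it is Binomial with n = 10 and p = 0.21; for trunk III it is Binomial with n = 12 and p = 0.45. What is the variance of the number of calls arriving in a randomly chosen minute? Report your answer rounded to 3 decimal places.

5.035

Per component, I: μ=1.65, E[X²]=3.828; II: μ=2.1, E[X²]=6.069; III: μ=5.4, E[X²]=32.13.
E[X] = 0.25·1.65 + 0.34·2.1 + 0.41·5.4 = 3.3405.
E[X²] = 0.25·3.828 + 0.34·6.069 + 0.41·32.13 = 16.1938.
Var(X) = E[X²] − (E[X])² = 16.1938 − 11.1589 = 5.03482.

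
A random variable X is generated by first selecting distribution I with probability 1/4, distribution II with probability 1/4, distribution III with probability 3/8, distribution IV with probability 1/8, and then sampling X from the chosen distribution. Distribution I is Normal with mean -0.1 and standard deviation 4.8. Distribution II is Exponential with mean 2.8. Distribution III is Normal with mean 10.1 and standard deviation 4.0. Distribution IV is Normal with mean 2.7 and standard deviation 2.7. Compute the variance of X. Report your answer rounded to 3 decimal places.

32.719

Per component, I: μ=-0.1, E[X²]=23.05; II: μ=2.8, E[X²]=15.68; III: μ=10.1, E[X²]=118.01; IV: μ=2.7, E[X²]=14.58.
E[X] = 0.25·-0.1 + 0.25·2.8 + 0.375·10.1 + 0.125·2.7 = 4.8.
E[X²] = 0.25·23.05 + 0.25·15.68 + 0.375·118.01 + 0.125·14.58 = 55.7587.
Var(X) = E[X²] − (E[X])² = 55.7587 − 23.04 = 32.7188.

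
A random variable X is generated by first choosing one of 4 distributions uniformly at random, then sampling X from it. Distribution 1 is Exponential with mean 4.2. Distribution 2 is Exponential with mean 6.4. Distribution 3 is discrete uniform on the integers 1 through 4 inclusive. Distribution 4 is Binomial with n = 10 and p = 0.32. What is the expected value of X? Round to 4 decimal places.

4.0750

Component means — 1: 4.2; 2: 6.4; 3: 2.5; 4: 3.2.
E[X] = 0.25·4.2 + 0.25·6.4 + 0.25·2.5 + 0.25·3.2 = 4.075.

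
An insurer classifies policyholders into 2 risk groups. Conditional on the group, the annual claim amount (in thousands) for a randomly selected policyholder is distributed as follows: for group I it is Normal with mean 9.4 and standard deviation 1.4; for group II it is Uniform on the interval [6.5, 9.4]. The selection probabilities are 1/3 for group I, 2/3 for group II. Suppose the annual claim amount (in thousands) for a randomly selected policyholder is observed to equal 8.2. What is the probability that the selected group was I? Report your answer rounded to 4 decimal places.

Likelihoods f(8.2 | ·): I: 0.197354; II: 0.344828.
Posterior ∝ prior × likelihood. Numerator for I: 0.333333·0.197354 = 0.0657846.
Normalizing constant: 0.333333·0.197354 + 0.666667·0.344828 = 0.29567.
P(I | observation) = 0.0657846 / 0.29567 = 0.222493.

0.2225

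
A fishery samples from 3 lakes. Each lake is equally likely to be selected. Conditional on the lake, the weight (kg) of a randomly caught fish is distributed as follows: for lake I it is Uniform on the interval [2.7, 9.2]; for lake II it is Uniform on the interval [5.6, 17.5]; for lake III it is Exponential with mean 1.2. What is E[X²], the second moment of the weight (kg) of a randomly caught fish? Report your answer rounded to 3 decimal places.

For each component E[X²] = Var + (mean)², giving I: 38.9233; II: 145.203; III: 2.88.
Overall E[X²] = 0.333333·38.9233 + 0.333333·145.203 + 0.333333·2.88 = 62.3356.

62.336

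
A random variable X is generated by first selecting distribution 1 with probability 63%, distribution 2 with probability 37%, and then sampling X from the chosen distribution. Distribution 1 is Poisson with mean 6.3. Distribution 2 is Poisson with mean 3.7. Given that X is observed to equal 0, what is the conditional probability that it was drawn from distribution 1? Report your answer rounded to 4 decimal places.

Likelihoods P(X=0 | ·): 1: 0.0018363; 2: 0.0247235.
Posterior ∝ prior × likelihood. Numerator for 1: 0.63·0.0018363 = 0.00115687.
Normalizing constant: 0.63·0.0018363 + 0.37·0.0247235 = 0.0103046.
P(1 | observation) = 0.00115687 / 0.0103046 = 0.112268.

0.1123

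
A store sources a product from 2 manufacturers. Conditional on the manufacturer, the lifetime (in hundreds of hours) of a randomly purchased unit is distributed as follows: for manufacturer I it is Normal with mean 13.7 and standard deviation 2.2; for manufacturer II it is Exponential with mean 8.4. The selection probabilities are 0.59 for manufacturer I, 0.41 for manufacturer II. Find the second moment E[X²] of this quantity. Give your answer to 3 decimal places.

For each component E[X²] = Var + (mean)², giving I: 192.53; II: 141.12.
Overall E[X²] = 0.59·192.53 + 0.41·141.12 = 171.452.

171.452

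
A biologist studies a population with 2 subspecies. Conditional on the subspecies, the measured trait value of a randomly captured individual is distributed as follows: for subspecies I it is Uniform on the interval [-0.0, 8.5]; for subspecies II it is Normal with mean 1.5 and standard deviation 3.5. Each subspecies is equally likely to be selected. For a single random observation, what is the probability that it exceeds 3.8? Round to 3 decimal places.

Conditional on each subspecies, P(X > 3.8): I: 0.552941; II: 0.255545.
By total probability, P(X > 3.8) = 0.5·0.552941 + 0.5·0.255545 = 0.404243.

0.404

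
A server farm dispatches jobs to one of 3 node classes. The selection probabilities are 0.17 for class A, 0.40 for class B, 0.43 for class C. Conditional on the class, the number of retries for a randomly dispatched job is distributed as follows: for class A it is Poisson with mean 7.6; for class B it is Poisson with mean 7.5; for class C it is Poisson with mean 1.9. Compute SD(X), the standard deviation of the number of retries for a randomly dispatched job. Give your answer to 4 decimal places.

Per component, A: μ=7.6, E[X²]=65.36; B: μ=7.5, E[X²]=63.75; C: μ=1.9, E[X²]=5.51.
E[X] = 0.17·7.6 + 0.4·7.5 + 0.43·1.9 = 5.109.
E[X²] = 0.17·65.36 + 0.4·63.75 + 0.43·5.51 = 38.9805.
Var(X) = E[X²] − (E[X])² = 38.9805 − 26.1019 = 12.8786.
SD(X) = √12.8786 = 3.58868.

3.5887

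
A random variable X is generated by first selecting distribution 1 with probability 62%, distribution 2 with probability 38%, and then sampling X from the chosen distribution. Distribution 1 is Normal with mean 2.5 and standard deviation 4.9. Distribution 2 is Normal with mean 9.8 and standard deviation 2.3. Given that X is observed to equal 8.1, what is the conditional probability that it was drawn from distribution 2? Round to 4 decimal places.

0.6563

Likelihoods f(8.1 | ·): 1: 0.0423734; 2: 0.131993.
Posterior ∝ prior × likelihood. Numerator for 2: 0.38·0.131993 = 0.0501574.
Normalizing constant: 0.62·0.0423734 + 0.38·0.131993 = 0.0764289.
P(2 | observation) = 0.0501574 / 0.0764289 = 0.656262.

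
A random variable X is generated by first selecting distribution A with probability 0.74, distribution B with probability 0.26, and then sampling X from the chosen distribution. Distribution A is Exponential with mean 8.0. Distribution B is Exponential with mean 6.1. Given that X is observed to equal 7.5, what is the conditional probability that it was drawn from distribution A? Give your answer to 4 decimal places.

0.7440

Likelihoods f(7.5 | ·): A: 0.0489507; B: 0.0479404.
Posterior ∝ prior × likelihood. Numerator for A: 0.74·0.0489507 = 0.0362235.
Normalizing constant: 0.74·0.0489507 + 0.26·0.0479404 = 0.048688.
P(A | observation) = 0.0362235 / 0.048688 = 0.743992.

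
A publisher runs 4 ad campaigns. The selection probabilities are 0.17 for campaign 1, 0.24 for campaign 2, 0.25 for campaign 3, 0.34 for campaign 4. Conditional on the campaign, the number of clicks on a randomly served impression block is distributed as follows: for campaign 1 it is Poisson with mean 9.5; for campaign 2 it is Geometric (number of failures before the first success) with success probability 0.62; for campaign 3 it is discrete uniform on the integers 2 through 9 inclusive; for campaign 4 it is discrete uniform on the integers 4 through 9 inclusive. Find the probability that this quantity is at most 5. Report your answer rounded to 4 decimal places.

0.4927

Conditional on each campaign, P(X ≤ 5): 1: 0.0885284; 2: 0.996989; 3: 0.5; 4: 0.333333.
By total probability, P(X ≤ 5) = 0.17·0.0885284 + 0.24·0.996989 + 0.25·0.5 + 0.34·0.333333 = 0.492661.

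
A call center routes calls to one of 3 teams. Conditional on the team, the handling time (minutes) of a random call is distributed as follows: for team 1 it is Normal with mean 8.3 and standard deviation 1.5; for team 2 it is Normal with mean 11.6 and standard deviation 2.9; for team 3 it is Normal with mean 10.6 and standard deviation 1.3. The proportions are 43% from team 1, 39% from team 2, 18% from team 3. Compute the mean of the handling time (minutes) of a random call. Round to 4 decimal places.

10.0010

Component means — 1: 8.3; 2: 11.6; 3: 10.6.
E[X] = 0.43·8.3 + 0.39·11.6 + 0.18·10.6 = 10.001.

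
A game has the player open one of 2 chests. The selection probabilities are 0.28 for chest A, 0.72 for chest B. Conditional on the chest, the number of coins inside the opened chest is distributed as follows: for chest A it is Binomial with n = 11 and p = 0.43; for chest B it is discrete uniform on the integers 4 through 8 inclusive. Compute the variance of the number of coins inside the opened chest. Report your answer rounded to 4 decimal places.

Per component, A: μ=4.73, E[X²]=25.069; B: μ=6, E[X²]=38.
E[X] = 0.28·4.73 + 0.72·6 = 5.6444.
E[X²] = 0.28·25.069 + 0.72·38 = 34.3793.
Var(X) = E[X²] − (E[X])² = 34.3793 − 31.8593 = 2.52007.

2.5201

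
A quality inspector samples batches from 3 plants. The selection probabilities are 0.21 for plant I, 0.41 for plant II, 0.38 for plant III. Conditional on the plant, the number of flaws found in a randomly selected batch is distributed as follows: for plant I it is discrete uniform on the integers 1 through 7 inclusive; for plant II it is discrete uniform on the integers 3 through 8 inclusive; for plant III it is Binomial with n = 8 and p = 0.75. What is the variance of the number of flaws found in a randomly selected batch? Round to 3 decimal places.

3.158

Per component, I: μ=4, E[X²]=20; II: μ=5.5, E[X²]=33.1667; III: μ=6, E[X²]=37.5.
E[X] = 0.21·4 + 0.41·5.5 + 0.38·6 = 5.375.
E[X²] = 0.21·20 + 0.41·33.1667 + 0.38·37.5 = 32.0483.
Var(X) = E[X²] − (E[X])² = 32.0483 − 28.8906 = 3.15771.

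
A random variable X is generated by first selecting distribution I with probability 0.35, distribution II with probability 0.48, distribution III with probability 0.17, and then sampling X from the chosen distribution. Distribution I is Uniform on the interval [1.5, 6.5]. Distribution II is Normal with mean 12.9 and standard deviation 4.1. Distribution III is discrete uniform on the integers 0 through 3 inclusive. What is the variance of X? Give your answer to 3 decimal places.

33.294

Per component, I: μ=4, E[X²]=18.0833; II: μ=12.9, E[X²]=183.22; III: μ=1.5, E[X²]=3.5.
E[X] = 0.35·4 + 0.48·12.9 + 0.17·1.5 = 7.847.
E[X²] = 0.35·18.0833 + 0.48·183.22 + 0.17·3.5 = 94.8698.
Var(X) = E[X²] − (E[X])² = 94.8698 − 61.5754 = 33.2944.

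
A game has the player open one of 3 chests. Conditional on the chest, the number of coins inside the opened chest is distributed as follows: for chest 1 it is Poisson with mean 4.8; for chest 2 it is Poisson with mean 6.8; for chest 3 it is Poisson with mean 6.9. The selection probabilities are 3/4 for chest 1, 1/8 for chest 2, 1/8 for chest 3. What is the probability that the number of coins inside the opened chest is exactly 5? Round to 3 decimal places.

Conditional on each chest, P(X = 5): 1: 0.174748; 2: 0.134946; 3: 0.131351.
By total probability, P(X = 5) = 0.75·0.174748 + 0.125·0.134946 + 0.125·0.131351 = 0.164348.

0.164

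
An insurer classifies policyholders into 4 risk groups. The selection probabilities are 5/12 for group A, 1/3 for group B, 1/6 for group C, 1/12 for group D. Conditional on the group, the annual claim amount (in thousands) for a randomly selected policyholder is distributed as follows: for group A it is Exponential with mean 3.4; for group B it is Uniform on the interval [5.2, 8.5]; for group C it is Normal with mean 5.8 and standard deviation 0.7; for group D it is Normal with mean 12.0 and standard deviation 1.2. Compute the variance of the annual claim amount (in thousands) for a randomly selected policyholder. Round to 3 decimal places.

11.274

Per component, A: μ=3.4, E[X²]=23.12; B: μ=6.85, E[X²]=47.83; C: μ=5.8, E[X²]=34.13; D: μ=12, E[X²]=145.44.
E[X] = 0.416667·3.4 + 0.333333·6.85 + 0.166667·5.8 + 0.0833333·12 = 5.66667.
E[X²] = 0.416667·23.12 + 0.333333·47.83 + 0.166667·34.13 + 0.0833333·145.44 = 43.385.
Var(X) = E[X²] − (E[X])² = 43.385 − 32.1111 = 11.2739.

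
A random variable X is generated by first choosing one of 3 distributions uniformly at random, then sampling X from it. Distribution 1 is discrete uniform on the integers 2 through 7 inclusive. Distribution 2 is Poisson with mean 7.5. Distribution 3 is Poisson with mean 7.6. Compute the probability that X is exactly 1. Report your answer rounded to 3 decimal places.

0.003

Conditional on each component, P(X = 1): 1: 0; 2: 0.00414813; 3: 0.00380343.
By total probability, P(X = 1) = 0.333333·0 + 0.333333·0.00414813 + 0.333333·0.00380343 = 0.00265052.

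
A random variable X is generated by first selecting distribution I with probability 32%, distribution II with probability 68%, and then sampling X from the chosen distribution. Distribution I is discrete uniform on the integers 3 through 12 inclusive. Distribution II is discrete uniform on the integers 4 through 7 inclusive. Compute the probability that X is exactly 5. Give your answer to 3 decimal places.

0.202

Conditional on each component, P(X = 5): I: 0.1; II: 0.25.
By total probability, P(X = 5) = 0.32·0.1 + 0.68·0.25 = 0.202.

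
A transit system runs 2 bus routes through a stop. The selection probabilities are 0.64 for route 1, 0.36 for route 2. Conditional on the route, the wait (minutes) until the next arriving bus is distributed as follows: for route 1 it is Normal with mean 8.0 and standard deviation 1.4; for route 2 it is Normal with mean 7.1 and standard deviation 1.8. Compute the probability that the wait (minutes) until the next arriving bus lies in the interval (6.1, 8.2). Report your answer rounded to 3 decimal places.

0.459

Conditional on each route, P(6.1 < X < 8.2): 1: 0.469431; 2: 0.44018.
By total probability, P(6.1 < X < 8.2) = 0.64·0.469431 + 0.36·0.44018 = 0.4589.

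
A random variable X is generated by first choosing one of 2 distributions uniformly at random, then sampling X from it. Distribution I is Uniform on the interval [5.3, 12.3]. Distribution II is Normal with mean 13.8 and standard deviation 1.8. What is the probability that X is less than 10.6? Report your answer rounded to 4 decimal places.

0.3974

Conditional on each component, P(X < 10.6): I: 0.757143; II: 0.0377202.
By total probability, P(X < 10.6) = 0.5·0.757143 + 0.5·0.0377202 = 0.397432.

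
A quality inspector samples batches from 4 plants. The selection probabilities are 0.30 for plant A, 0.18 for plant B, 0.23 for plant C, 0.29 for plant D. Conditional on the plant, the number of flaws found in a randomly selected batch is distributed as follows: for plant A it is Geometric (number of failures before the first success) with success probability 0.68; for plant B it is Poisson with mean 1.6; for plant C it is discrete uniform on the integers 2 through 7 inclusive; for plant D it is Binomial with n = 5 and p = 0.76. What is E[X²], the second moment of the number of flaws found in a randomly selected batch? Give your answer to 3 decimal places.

For each component E[X²] = Var + (mean)², giving A: 0.913495; B: 4.16; C: 23.1667; D: 15.352.
Overall E[X²] = 0.3·0.913495 + 0.18·4.16 + 0.23·23.1667 + 0.29·15.352 = 10.8033.

10.803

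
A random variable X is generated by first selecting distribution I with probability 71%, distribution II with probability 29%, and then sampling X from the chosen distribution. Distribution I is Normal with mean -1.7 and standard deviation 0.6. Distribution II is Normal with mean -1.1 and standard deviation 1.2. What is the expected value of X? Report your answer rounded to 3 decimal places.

-1.526

Component means — I: -1.7; II: -1.1.
E[X] = 0.71·-1.7 + 0.29·-1.1 = -1.526.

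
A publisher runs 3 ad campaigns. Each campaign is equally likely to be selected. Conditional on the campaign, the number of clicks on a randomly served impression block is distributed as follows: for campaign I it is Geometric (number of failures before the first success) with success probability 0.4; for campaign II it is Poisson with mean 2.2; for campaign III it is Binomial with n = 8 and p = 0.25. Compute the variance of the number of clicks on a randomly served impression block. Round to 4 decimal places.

Per component, I: μ=1.5, E[X²]=6; II: μ=2.2, E[X²]=7.04; III: μ=2, E[X²]=5.5.
E[X] = 0.333333·1.5 + 0.333333·2.2 + 0.333333·2 = 1.9.
E[X²] = 0.333333·6 + 0.333333·7.04 + 0.333333·5.5 = 6.18.
Var(X) = E[X²] − (E[X])² = 6.18 − 3.61 = 2.57.

2.5700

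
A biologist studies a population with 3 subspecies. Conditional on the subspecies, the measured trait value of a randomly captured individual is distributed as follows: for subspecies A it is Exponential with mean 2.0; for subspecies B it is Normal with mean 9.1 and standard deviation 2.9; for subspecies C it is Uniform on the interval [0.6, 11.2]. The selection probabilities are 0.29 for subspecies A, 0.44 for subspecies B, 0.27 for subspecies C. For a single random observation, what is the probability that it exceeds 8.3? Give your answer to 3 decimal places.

0.346

Conditional on each subspecies, P(X > 8.3): A: 0.0157644; B: 0.608673; C: 0.273585.
By total probability, P(X > 8.3) = 0.29·0.0157644 + 0.44·0.608673 + 0.27·0.273585 = 0.346256.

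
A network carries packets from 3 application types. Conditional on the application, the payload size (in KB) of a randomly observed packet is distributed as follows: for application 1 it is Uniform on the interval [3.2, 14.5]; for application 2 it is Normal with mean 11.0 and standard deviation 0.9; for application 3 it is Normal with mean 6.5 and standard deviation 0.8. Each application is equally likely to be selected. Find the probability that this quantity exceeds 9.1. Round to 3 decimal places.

Conditional on each application, P(X > 9.1): 1: 0.477876; 2: 0.982619; 3: 0.000577025.
By total probability, P(X > 9.1) = 0.333333·0.477876 + 0.333333·0.982619 + 0.333333·0.000577025 = 0.487024.

0.487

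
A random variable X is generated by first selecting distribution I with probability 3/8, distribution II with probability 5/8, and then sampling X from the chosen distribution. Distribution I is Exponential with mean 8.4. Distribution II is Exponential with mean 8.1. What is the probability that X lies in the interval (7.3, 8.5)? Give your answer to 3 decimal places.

0.056

Conditional on each component, P(7.3 < X < 8.5): I: 0.0558249; II: 0.0559142.
By total probability, P(7.3 < X < 8.5) = 0.375·0.0558249 + 0.625·0.0559142 = 0.0558807.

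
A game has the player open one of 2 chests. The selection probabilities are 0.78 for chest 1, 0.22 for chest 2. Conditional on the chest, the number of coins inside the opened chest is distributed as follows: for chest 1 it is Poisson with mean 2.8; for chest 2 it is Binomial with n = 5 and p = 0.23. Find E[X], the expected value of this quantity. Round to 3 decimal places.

2.437

Component means — 1: 2.8; 2: 1.15.
E[X] = 0.78·2.8 + 0.22·1.15 = 2.437.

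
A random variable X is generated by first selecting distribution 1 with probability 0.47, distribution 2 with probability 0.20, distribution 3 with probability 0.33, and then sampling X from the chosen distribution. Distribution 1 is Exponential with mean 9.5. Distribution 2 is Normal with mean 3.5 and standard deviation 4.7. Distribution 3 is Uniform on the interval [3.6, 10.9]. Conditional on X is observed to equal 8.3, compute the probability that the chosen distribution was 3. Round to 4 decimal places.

0.5953

Likelihoods f(8.3 | ·): 1: 0.043938; 2: 0.0503879; 3: 0.136986.
Posterior ∝ prior × likelihood. Numerator for 3: 0.33·0.136986 = 0.0452055.
Normalizing constant: 0.47·0.043938 + 0.2·0.0503879 + 0.33·0.136986 = 0.0759339.
P(3 | observation) = 0.0452055 / 0.0759339 = 0.595327.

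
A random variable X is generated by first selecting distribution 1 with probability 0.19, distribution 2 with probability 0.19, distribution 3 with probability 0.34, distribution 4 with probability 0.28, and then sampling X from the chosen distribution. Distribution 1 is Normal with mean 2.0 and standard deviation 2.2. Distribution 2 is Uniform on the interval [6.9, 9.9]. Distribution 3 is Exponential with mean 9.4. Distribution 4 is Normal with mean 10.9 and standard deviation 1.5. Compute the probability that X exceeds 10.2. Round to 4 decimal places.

Conditional on each component, P(X > 10.2): 1: 9.67815e-05; 2: 0; 3: 0.337866; 4: 0.679631.
By total probability, P(X > 10.2) = 0.19·9.67815e-05 + 0.19·0 + 0.34·0.337866 + 0.28·0.679631 = 0.305189.

0.3052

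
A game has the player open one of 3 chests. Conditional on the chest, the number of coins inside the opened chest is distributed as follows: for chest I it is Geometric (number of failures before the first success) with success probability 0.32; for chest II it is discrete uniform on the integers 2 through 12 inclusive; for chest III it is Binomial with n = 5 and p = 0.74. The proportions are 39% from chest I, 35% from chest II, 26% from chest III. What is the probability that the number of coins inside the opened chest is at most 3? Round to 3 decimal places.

0.471

Conditional on each chest, P(X ≤ 3): I: 0.786186; II: 0.181818; III: 0.388274.
By total probability, P(X ≤ 3) = 0.39·0.786186 + 0.35·0.181818 + 0.26·0.388274 = 0.4712.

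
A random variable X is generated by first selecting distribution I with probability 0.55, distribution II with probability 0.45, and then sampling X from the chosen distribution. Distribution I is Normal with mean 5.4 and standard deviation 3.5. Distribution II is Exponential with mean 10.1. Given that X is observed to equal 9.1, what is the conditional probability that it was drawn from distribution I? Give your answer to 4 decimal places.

0.6646

Likelihoods f(9.1 | ·): I: 0.0651882; II: 0.0402146.
Posterior ∝ prior × likelihood. Numerator for I: 0.55·0.0651882 = 0.0358535.
Normalizing constant: 0.55·0.0651882 + 0.45·0.0402146 = 0.0539501.
P(I | observation) = 0.0358535 / 0.0539501 = 0.664568.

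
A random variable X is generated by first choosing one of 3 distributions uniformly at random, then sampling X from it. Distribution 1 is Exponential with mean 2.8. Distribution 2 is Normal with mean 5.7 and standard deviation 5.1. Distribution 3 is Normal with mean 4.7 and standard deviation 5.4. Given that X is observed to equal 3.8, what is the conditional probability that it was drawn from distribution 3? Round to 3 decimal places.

0.306

Likelihoods f(3.8 | ·): 1: 0.0919268; 2: 0.0729796; 3: 0.0728592.
Posterior ∝ prior × likelihood. Numerator for 3: 0.333333·0.0728592 = 0.0242864.
Normalizing constant: 0.333333·0.0919268 + 0.333333·0.0729796 + 0.333333·0.0728592 = 0.0792552.
P(3 | observation) = 0.0242864 / 0.0792552 = 0.306433.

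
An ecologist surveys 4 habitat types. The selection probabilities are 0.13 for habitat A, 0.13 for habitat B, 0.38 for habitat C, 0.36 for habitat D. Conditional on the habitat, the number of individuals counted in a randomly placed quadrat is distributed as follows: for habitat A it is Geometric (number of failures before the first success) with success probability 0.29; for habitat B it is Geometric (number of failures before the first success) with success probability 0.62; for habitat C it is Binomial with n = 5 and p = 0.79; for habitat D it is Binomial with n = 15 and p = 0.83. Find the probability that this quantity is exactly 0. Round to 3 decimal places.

0.118

Conditional on each habitat, P(X = 0): A: 0.29; B: 0.62; C: 0.00040841; D: 2.86242e-12.
By total probability, P(X = 0) = 0.13·0.29 + 0.13·0.62 + 0.38·0.00040841 + 0.36·2.86242e-12 = 0.118455.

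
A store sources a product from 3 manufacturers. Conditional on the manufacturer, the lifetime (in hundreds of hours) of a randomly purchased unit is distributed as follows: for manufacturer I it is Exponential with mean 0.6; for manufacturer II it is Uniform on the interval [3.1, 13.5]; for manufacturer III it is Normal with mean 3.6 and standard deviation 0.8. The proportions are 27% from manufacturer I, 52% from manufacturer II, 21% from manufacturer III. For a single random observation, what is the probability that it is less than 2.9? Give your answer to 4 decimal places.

Conditional on each manufacturer, P(X < 2.9): I: 0.99204; II: 0; III: 0.190787.
By total probability, P(X < 2.9) = 0.27·0.99204 + 0.52·0 + 0.21·0.190787 = 0.307916.

0.3079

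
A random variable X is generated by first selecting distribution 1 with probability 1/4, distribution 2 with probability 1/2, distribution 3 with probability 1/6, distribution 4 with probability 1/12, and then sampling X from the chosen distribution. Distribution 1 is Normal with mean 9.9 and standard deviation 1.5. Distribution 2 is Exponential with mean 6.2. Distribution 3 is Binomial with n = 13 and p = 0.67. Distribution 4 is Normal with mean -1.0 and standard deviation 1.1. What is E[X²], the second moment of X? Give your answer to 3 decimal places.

For each component E[X²] = Var + (mean)², giving 1: 100.26; 2: 76.88; 3: 78.7384; 4: 2.21.
Overall E[X²] = 0.25·100.26 + 0.5·76.88 + 0.166667·78.7384 + 0.0833333·2.21 = 76.8122.

76.812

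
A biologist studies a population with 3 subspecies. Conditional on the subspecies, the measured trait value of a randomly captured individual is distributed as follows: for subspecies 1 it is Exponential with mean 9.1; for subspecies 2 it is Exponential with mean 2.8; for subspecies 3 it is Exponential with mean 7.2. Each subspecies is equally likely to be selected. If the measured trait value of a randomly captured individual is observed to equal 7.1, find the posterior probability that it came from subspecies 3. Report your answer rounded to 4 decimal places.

Likelihoods f(7.1 | ·): 1: 0.0503632; 2: 0.0282875; 3: 0.051809.
Posterior ∝ prior × likelihood. Numerator for 3: 0.333333·0.051809 = 0.0172697.
Normalizing constant: 0.333333·0.0503632 + 0.333333·0.0282875 + 0.333333·0.051809 = 0.0434866.
P(3 | observation) = 0.0172697 / 0.0434866 = 0.397126.

0.3971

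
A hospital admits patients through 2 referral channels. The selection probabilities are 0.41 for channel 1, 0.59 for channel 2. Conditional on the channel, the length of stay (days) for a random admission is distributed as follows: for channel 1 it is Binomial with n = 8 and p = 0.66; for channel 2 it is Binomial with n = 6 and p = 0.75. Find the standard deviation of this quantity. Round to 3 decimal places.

1.244

Per component, 1: μ=5.28, E[X²]=29.6736; 2: μ=4.5, E[X²]=21.375.
E[X] = 0.41·5.28 + 0.59·4.5 = 4.8198.
E[X²] = 0.41·29.6736 + 0.59·21.375 = 24.7774.
Var(X) = E[X²] − (E[X])² = 24.7774 − 23.2305 = 1.54695.
SD(X) = √1.54695 = 1.24377.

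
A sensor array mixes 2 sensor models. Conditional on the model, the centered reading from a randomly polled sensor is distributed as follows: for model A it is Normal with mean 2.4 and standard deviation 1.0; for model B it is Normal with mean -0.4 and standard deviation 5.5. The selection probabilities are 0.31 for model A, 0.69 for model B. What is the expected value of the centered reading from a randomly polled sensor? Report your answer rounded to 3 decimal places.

0.468

Component means — A: 2.4; B: -0.4.
E[X] = 0.31·2.4 + 0.69·-0.4 = 0.468.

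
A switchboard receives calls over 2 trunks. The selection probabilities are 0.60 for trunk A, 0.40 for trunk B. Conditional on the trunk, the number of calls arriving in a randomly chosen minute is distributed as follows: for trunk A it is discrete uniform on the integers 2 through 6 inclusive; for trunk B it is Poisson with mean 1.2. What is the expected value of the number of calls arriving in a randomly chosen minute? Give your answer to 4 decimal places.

2.8800

Component means — A: 4; B: 1.2.
E[X] = 0.6·4 + 0.4·1.2 = 2.88.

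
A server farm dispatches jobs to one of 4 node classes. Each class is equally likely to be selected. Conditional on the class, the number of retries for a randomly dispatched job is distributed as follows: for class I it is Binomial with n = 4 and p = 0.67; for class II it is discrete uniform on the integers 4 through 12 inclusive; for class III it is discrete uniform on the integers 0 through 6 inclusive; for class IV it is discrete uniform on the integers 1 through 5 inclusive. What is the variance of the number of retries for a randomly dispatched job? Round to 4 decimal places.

8.2945

Per component, I: μ=2.68, E[X²]=8.0668; II: μ=8, E[X²]=70.6667; III: μ=3, E[X²]=13; IV: μ=3, E[X²]=11.
E[X] = 0.25·2.68 + 0.25·8 + 0.25·3 + 0.25·3 = 4.17.
E[X²] = 0.25·8.0668 + 0.25·70.6667 + 0.25·13 + 0.25·11 = 25.6834.
Var(X) = E[X²] − (E[X])² = 25.6834 − 17.3889 = 8.29447.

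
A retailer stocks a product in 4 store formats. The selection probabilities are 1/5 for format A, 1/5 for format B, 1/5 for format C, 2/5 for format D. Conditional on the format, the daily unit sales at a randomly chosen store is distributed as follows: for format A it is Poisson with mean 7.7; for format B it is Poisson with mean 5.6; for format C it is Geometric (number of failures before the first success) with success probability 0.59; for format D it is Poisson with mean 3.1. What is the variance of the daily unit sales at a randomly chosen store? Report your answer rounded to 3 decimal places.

Per component, A: μ=7.7, E[X²]=66.99; B: μ=5.6, E[X²]=36.96; C: μ=0.694915, E[X²]=1.66073; D: μ=3.1, E[X²]=12.71.
E[X] = 0.2·7.7 + 0.2·5.6 + 0.2·0.694915 + 0.4·3.1 = 4.03898.
E[X²] = 0.2·66.99 + 0.2·36.96 + 0.2·1.66073 + 0.4·12.71 = 26.2061.
Var(X) = E[X²] − (E[X])² = 26.2061 − 16.3134 = 9.89276.

9.893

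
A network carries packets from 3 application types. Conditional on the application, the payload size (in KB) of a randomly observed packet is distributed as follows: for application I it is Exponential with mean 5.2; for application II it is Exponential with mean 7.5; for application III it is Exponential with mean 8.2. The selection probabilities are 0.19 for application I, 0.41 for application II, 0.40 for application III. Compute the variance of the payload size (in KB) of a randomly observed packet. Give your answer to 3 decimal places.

Per component, I: μ=5.2, E[X²]=54.08; II: μ=7.5, E[X²]=112.5; III: μ=8.2, E[X²]=134.48.
E[X] = 0.19·5.2 + 0.41·7.5 + 0.4·8.2 = 7.343.
E[X²] = 0.19·54.08 + 0.41·112.5 + 0.4·134.48 = 110.192.
Var(X) = E[X²] − (E[X])² = 110.192 − 53.9196 = 56.2726.

56.273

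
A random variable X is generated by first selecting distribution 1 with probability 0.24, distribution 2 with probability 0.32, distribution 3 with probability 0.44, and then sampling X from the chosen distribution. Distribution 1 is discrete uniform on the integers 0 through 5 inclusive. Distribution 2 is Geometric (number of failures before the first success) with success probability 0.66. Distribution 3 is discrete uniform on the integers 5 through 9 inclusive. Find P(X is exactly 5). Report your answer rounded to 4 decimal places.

Conditional on each component, P(X = 5): 1: 0.166667; 2: 0.00299874; 3: 0.2.
By total probability, P(X = 5) = 0.24·0.166667 + 0.32·0.00299874 + 0.44·0.2 = 0.12896.

0.1290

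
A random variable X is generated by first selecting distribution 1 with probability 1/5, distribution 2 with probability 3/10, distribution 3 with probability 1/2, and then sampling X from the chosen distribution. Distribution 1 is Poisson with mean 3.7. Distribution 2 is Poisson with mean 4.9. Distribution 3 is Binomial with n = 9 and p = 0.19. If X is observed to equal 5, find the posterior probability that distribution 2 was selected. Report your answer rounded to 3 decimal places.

Likelihoods P(X=5 | ·): 1: 0.142869; 2: 0.17529; 3: 0.0134301.
Posterior ∝ prior × likelihood. Numerator for 2: 0.3·0.17529 = 0.0525869.
Normalizing constant: 0.2·0.142869 + 0.3·0.17529 + 0.5·0.0134301 = 0.0878757.
P(2 | observation) = 0.0525869 / 0.0878757 = 0.598423.

0.598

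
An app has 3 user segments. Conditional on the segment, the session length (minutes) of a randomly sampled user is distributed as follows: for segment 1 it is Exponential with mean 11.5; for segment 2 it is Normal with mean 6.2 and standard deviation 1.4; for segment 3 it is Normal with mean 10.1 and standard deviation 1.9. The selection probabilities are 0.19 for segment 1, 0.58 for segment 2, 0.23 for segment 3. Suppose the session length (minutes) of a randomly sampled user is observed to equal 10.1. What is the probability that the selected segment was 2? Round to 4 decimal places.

Likelihoods f(10.1 | ·): 1: 0.0361309; 2: 0.00588403; 3: 0.20997.
Posterior ∝ prior × likelihood. Numerator for 2: 0.58·0.00588403 = 0.00341274.
Normalizing constant: 0.19·0.0361309 + 0.58·0.00588403 + 0.23·0.20997 = 0.0585706.
P(2 | observation) = 0.00341274 / 0.0585706 = 0.0582671.

0.0583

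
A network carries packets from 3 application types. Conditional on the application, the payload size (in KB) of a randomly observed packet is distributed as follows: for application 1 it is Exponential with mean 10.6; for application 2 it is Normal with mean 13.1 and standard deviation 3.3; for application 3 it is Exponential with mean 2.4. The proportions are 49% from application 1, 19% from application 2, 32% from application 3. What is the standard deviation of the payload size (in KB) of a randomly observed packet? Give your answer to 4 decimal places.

Per component, 1: μ=10.6, E[X²]=224.72; 2: μ=13.1, E[X²]=182.5; 3: μ=2.4, E[X²]=11.52.
E[X] = 0.49·10.6 + 0.19·13.1 + 0.32·2.4 = 8.451.
E[X²] = 0.49·224.72 + 0.19·182.5 + 0.32·11.52 = 148.474.
Var(X) = E[X²] − (E[X])² = 148.474 − 71.4194 = 77.0548.
SD(X) = √77.0548 = 8.77809.

8.7781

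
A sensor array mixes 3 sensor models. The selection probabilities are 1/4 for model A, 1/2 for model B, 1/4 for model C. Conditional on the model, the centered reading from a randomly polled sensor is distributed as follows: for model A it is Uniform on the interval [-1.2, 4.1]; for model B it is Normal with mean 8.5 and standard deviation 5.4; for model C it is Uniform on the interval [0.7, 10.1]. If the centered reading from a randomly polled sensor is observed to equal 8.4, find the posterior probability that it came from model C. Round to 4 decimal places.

Likelihoods f(8.4 | ·): A: 0; B: 0.0738655; C: 0.106383.
Posterior ∝ prior × likelihood. Numerator for C: 0.25·0.106383 = 0.0265957.
Normalizing constant: 0.25·0 + 0.5·0.0738655 + 0.25·0.106383 = 0.0635285.
P(C | observation) = 0.0265957 / 0.0635285 = 0.418643.

0.4186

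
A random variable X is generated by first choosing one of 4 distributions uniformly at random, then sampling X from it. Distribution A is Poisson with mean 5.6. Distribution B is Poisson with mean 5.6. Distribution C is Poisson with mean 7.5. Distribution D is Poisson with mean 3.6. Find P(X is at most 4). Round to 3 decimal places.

0.381

Conditional on each component, P(X ≤ 4): A: 0.34215; B: 0.34215; C: 0.132062; D: 0.706438.
By total probability, P(X ≤ 4) = 0.25·0.34215 + 0.25·0.34215 + 0.25·0.132062 + 0.25·0.706438 = 0.3807.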